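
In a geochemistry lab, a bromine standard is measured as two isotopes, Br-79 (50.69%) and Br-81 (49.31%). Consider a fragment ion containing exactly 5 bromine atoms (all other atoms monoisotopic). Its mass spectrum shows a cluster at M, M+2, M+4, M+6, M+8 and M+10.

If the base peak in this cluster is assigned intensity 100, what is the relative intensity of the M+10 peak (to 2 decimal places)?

Binomial terms of (0.5069 + 0.4931)^5: M 0.0335, M+2 0.1628, M+4 0.3167, M+6 0.3081, M+8 0.1498, M+10 0.0292 → M+4 is the base peak.
P(M+4) = C(5,2) × 0.5069^3 × 0.4931^2 = 10 × 0.13024674 × 0.24314761 = 0.316692 (base)
P(M+10) = C(5,5) × 0.5069^0 × 0.4931^5 = 1 × 1.0000 × 0.02915245 = 0.029152
Relative intensity = 0.029152 / 0.316692 × 100 = 9.21

9.21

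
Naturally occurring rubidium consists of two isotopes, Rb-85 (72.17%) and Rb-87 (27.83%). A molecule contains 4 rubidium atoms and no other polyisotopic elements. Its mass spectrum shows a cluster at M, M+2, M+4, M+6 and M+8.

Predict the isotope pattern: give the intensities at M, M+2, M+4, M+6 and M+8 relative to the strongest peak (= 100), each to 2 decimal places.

Expanding (0.7217 + 0.2783)^4:
P(M) = 0.7217^4 = 0.271286
P(M+2) = 4 × 0.7217^3 × 0.2783^1 = 0.418450
P(M+4) = 6 × 0.7217^2 × 0.2783^2 = 0.242042
P(M+6) = 4 × 0.7217^1 × 0.2783^3 = 0.062224
P(M+8) = 0.2783^4 = 0.005999
The M+2 peak is largest (0.418450); scaling to 100 gives 64.83 : 100.00 : 57.84 : 14.87 : 1.43.

64.83 : 100.00 : 57.84 : 14.87 : 1.43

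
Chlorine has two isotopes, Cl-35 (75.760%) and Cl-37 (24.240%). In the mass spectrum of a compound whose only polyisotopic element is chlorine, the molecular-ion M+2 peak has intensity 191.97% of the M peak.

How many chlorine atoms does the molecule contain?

6

For n independent Cl atoms, I(M+2)/I(M) = n · (abundance Cl-37) / (abundance Cl-35) = n · 0.24240/0.75760.
n = 1.9197 × 0.75760/0.24240 = 6.00 ≈ 6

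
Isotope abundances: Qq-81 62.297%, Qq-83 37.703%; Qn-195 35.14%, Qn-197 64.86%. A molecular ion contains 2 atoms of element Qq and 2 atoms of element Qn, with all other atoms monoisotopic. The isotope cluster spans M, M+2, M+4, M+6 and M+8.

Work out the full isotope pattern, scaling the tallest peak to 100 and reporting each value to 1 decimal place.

12.1 : 59.5 : 100.0 : 66.4 : 15.1

Element Qq pattern (n=2): 0.38809162 : 0.46975676 : 0.14215162
Element Qn pattern (n=2): 0.12348196 : 0.45583608 : 0.42068196
Convolve the two distributions (both contribute in 2-u steps):
  M: 0.38809162×0.12348196 = 0.047922
  M+2: 0.38809162×0.45583608 + 0.46975676×0.12348196 = 0.234913
  M+4: 0.38809162×0.42068196 + 0.46975676×0.45583608 + 0.14215162×0.12348196 = 0.394948
  M+6: 0.46975676×0.42068196 + 0.14215162×0.45583608 = 0.262416
  M+8: 0.14215162×0.42068196 = 0.059801
Scale to base peak (0.394948) = 100: 12.1 : 59.5 : 100.0 : 66.4 : 15.1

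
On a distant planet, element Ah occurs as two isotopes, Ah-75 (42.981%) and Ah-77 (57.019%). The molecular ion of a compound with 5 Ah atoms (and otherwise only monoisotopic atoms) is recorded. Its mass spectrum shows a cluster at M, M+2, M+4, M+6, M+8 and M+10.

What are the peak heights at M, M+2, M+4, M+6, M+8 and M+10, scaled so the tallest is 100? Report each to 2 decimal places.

Expanding (0.42981 + 0.57019)^5:
P(M) = 0.42981^5 = 0.014668
P(M+2) = 5 × 0.42981^4 × 0.57019^1 = 0.097296
P(M+4) = 10 × 0.42981^3 × 0.57019^2 = 0.258148
P(M+6) = 10 × 0.42981^2 × 0.57019^3 = 0.342462
P(M+8) = 5 × 0.42981^1 × 0.57019^4 = 0.227156
P(M+10) = 0.57019^5 = 0.060270
The M+6 peak is largest (0.342462); scaling to 100 gives 4.28 : 28.41 : 75.38 : 100.00 : 66.33 : 17.60.

4.28 : 28.41 : 75.38 : 100.00 : 66.33 : 17.60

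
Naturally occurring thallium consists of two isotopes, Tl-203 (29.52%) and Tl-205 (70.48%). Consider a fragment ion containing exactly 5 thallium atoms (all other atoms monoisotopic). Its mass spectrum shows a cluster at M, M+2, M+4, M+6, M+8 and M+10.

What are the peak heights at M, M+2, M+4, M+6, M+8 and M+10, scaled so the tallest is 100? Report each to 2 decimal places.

0.62 : 7.35 : 35.09 : 83.77 : 100.00 : 47.75

Expanding (0.2952 + 0.7048)^5:
P(M) = 0.2952^5 = 0.002242
P(M+2) = 5 × 0.2952^4 × 0.7048^1 = 0.026761
P(M+4) = 10 × 0.2952^3 × 0.7048^2 = 0.127785
P(M+6) = 10 × 0.2952^2 × 0.7048^3 = 0.305092
P(M+8) = 5 × 0.2952^1 × 0.7048^4 = 0.364208
P(M+10) = 0.7048^5 = 0.173912
The M+8 peak is largest (0.364208); scaling to 100 gives 0.62 : 7.35 : 35.09 : 83.77 : 100.00 : 47.75.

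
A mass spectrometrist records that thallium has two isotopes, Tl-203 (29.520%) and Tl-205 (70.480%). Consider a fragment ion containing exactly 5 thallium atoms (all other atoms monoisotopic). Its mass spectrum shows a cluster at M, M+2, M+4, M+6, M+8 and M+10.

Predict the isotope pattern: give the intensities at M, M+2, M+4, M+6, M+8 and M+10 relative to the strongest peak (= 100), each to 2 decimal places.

Expanding (0.29520 + 0.70480)^5:
P(M) = 0.29520^5 = 0.002242
P(M+2) = 5 × 0.29520^4 × 0.70480^1 = 0.026761
P(M+4) = 10 × 0.29520^3 × 0.70480^2 = 0.127785
P(M+6) = 10 × 0.29520^2 × 0.70480^3 = 0.305092
P(M+8) = 5 × 0.29520^1 × 0.70480^4 = 0.364208
P(M+10) = 0.70480^5 = 0.173912
The M+8 peak is largest (0.364208); scaling to 100 gives 0.62 : 7.35 : 35.09 : 83.77 : 100.00 : 47.75.

0.62 : 7.35 : 35.09 : 83.77 : 100.00 : 47.75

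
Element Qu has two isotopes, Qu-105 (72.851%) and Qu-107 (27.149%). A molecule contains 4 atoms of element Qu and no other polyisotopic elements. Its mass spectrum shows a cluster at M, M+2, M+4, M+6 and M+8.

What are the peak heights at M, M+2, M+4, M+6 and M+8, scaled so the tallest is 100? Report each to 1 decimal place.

Expanding (0.72851 + 0.27149)^4:
P(M) = 0.72851^4 = 0.281671
P(M+2) = 4 × 0.72851^3 × 0.27149^1 = 0.419875
P(M+4) = 6 × 0.72851^2 × 0.27149^2 = 0.234709
P(M+6) = 4 × 0.72851^1 × 0.27149^3 = 0.058312
P(M+8) = 0.27149^4 = 0.005433
The M+2 peak is largest (0.419875); scaling to 100 gives 67.1 : 100.0 : 55.9 : 13.9 : 1.3.

67.1 : 100.0 : 55.9 : 13.9 : 1.3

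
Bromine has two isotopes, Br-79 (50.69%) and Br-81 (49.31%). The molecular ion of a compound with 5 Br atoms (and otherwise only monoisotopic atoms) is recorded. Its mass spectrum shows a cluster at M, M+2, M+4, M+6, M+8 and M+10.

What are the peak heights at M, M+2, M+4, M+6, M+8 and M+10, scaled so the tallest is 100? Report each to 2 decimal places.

10.57 : 51.40 : 100.00 : 97.28 : 47.31 : 9.21

The 5 Br atoms are independent, so intensities follow the terms of (0.5069 + 0.4931)^5.
P(M) = 0.5069^5 = 0.033467
P(M+2) = 5 × 0.5069^4 × 0.4931^1 = 0.162777
P(M+4) = 10 × 0.5069^3 × 0.4931^2 = 0.316692
P(M+6) = 10 × 0.5069^2 × 0.4931^3 = 0.308070
P(M+8) = 5 × 0.5069^1 × 0.4931^4 = 0.149842
P(M+10) = 0.4931^5 = 0.029152
The M+4 peak is largest (0.316692); scaling to 100 gives 10.57 : 51.40 : 100.00 : 97.28 : 47.31 : 9.21.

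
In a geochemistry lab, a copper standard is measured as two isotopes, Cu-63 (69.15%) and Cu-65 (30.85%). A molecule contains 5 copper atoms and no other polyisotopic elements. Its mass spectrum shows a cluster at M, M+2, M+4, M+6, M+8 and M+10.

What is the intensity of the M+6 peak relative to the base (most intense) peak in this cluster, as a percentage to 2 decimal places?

39.81%

Term probabilities: M 0.1581, M+2 0.3527, M+4 0.3147, M+6 0.1404, M+8 0.0313, M+10 0.0028. Base peak = M+2.
P(M+2) = C(5,1) × 0.6915^4 × 0.3085^1 = 5 × 0.2286487 × 0.3085 = 0.352691 (base)
P(M+6) = C(5,3) × 0.6915^2 × 0.3085^3 = 10 × 0.47817225 × 0.02936064 = 0.140394
Relative intensity = 0.140394 / 0.352691 × 100 = 39.81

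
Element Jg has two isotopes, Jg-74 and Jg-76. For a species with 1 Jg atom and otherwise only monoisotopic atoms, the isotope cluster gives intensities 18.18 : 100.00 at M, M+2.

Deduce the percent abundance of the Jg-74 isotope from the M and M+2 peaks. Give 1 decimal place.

If p is the fraction of Jg that is Jg-74, then I(M+2)/I(M) = [C(1,1)·p^0·(1−p)] / p^1 = 1·(1−p)/p = 100.00/18.18 = 5.5006
(1−p)/p = 5.5006/1 = 5.5006  ⇒  p = 1/(1 + 5.5006) = 0.1538
Jg-74: 15.4%, Jg-76: 84.6%.

15.4%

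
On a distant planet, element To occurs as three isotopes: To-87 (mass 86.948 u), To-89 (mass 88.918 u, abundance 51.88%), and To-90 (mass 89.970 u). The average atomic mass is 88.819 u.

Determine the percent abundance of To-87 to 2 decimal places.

The remaining 48.12% is split between To-87 (fraction x) and To-90 (fraction 0.4812 − x).
Substituting: 86.948x + 89.970(0.4812 − x) = 42.6883416
(86.948 − 89.970)x = -0.6052224  ⇒  x = 0.20027, y = 0.28093
To-87: 20.03%, To-90: 28.09%.

20.03%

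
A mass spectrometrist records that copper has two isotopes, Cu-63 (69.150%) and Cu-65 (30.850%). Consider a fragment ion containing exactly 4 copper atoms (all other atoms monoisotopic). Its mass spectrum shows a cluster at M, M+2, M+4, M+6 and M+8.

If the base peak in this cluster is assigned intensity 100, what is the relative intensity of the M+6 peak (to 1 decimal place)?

19.9

Term probabilities: M 0.2286, M+2 0.4080, M+4 0.2731, M+6 0.0812, M+8 0.0091. Base peak = M+2.
P(M+2) = C(4,1) × 0.69150^3 × 0.30850^1 = 4 × 0.33065611 × 0.3085 = 0.408030 (base)
P(M+6) = C(4,3) × 0.69150^1 × 0.30850^3 = 4 × 0.6915 × 0.02936064 = 0.081212
Relative intensity = 0.081212 / 0.408030 × 100 = 19.9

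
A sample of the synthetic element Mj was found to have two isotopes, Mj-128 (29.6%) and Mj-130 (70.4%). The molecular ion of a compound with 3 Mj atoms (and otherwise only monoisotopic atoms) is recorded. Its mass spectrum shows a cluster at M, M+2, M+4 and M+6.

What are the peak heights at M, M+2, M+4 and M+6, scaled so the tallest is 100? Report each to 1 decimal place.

The 3 Mj atoms are independent, so intensities follow the terms of (0.296 + 0.704)^3.
P(M) = 0.296^3 = 0.025934
P(M+2) = 3 × 0.296^2 × 0.704^1 = 0.185045
P(M+4) = 3 × 0.296^1 × 0.704^2 = 0.440107
P(M+6) = 0.704^3 = 0.348914
The M+4 peak is largest (0.440107); scaling to 100 gives 5.9 : 42.0 : 100.0 : 79.3.

5.9 : 42.0 : 100.0 : 79.3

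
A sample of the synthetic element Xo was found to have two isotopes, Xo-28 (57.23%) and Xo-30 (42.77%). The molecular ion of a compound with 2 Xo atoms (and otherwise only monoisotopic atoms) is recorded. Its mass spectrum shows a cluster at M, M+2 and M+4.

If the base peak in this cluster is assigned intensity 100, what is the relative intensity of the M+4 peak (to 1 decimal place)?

37.4

(0.5723 + 0.4277)^2 gives M 0.3275, M+2 0.4895, M+4 0.1829; the largest is M+2.
P(M+2) = C(2,1) × 0.5723^1 × 0.4277^1 = 2 × 0.5723 × 0.4277 = 0.489545 (base)
P(M+4) = C(2,2) × 0.5723^0 × 0.4277^2 = 1 × 1.0000 × 0.18292729 = 0.182927
Relative intensity = 0.182927 / 0.489545 × 100 = 37.4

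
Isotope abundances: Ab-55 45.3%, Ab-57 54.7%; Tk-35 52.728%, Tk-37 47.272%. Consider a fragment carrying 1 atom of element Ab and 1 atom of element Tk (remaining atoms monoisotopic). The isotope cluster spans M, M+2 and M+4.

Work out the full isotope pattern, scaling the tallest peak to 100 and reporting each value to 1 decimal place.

Element Ab pattern (n=1): 0.4530 : 0.5470
Element Tk pattern (n=1): 0.52728 : 0.47272
Convolve the two distributions (both contribute in 2-u steps):
  M: 0.4530×0.52728 = 0.238858
  M+2: 0.4530×0.47272 + 0.5470×0.52728 = 0.502564
  M+4: 0.5470×0.47272 = 0.258578
Scale to base peak (0.502564) = 100: 47.5 : 100.0 : 51.5

47.5 : 100.0 : 51.5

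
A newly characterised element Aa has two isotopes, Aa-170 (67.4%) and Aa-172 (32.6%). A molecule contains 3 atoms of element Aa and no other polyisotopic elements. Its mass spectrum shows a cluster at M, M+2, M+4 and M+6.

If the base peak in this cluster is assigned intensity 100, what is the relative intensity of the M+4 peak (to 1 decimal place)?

48.4

Binomial terms of (0.674 + 0.326)^3: M 0.3062, M+2 0.4443, M+4 0.2149, M+6 0.0346 → M+2 is the base peak.
P(M+2) = C(3,1) × 0.674^2 × 0.326^1 = 3 × 0.454276 × 0.3260 = 0.444282 (base)
P(M+4) = C(3,2) × 0.674^1 × 0.326^2 = 3 × 0.6740 × 0.106276 = 0.214890
Relative intensity = 0.214890 / 0.444282 × 100 = 48.4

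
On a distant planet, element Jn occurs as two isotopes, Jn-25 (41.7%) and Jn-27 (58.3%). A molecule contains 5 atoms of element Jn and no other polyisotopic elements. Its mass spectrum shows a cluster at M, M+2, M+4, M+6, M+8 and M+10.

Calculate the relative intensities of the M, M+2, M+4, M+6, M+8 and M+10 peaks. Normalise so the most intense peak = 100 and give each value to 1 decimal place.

3.7 : 25.6 : 71.5 : 100.0 : 69.9 : 19.5

Each Jn atom is independently Jn-25 (p = 0.417) or Jn-27 (q = 0.583); the cluster is the binomial expansion (p + q)^5.
P(M) = 0.417^5 = 0.012609
P(M+2) = 5 × 0.417^4 × 0.583^1 = 0.088142
P(M+4) = 10 × 0.417^3 × 0.583^2 = 0.246459
P(M+6) = 10 × 0.417^2 × 0.583^3 = 0.344570
P(M+8) = 5 × 0.417^1 × 0.583^4 = 0.240869
P(M+10) = 0.583^5 = 0.067351
The M+6 peak is largest (0.344570); scaling to 100 gives 3.7 : 25.6 : 71.5 : 100.0 : 69.9 : 19.5.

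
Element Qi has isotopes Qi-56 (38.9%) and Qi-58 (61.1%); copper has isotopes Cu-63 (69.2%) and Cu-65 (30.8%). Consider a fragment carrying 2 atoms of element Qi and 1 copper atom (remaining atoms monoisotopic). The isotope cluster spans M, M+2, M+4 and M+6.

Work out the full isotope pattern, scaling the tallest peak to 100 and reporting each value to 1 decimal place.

25.9 : 92.8 : 100.0 : 28.4

Element Qi pattern (n=2): 0.151321 : 0.475358 : 0.373321
Copper pattern (n=1): 0.6920 : 0.3080
Convolve the two distributions (both contribute in 2-u steps):
  M: 0.151321×0.6920 = 0.104714
  M+2: 0.151321×0.3080 + 0.475358×0.6920 = 0.375555
  M+4: 0.475358×0.3080 + 0.373321×0.6920 = 0.404748
  M+6: 0.373321×0.3080 = 0.114983
Scale to base peak (0.404748) = 100: 25.9 : 92.8 : 100.0 : 28.4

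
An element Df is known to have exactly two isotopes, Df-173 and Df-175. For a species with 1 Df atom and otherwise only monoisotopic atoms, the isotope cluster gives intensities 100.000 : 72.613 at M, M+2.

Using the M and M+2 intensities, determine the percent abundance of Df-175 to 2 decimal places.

42.07%

Let p = fractional abundance of Df-173. I(M+2)/I(M) = [C(1,1)·p^0·(1−p)] / p^1 = 1·(1−p)/p = 72.613/100.000 = 0.7261
(1−p)/p = 0.7261/1 = 0.7261  ⇒  p = 1/(1 + 0.7261) = 0.5793
Df-173: 57.93%, Df-175: 42.07%.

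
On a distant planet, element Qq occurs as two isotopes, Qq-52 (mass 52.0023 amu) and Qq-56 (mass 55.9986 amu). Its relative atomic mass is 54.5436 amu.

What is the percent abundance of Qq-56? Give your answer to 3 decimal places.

63.591%

Writing the weighted mean with unknown fraction x of Qq-52:
52.0023·x + 55.9986·(1 − x) = 54.5436
(52.0023 − 55.9986)·x = 54.5436 − 55.9986
x = -1.4550 / -3.9963 = 0.36409 → 36.409% Qq-52, 63.591% Qq-56.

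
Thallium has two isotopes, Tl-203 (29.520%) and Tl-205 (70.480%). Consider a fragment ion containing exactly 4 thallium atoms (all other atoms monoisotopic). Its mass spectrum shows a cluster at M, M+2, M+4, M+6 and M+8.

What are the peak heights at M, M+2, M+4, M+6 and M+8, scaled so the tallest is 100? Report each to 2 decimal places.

Expanding (0.29520 + 0.70480)^4:
P(M) = 0.29520^4 = 0.007594
P(M+2) = 4 × 0.29520^3 × 0.70480^1 = 0.072523
P(M+4) = 6 × 0.29520^2 × 0.70480^2 = 0.259726
P(M+6) = 4 × 0.29520^1 × 0.70480^3 = 0.413403
P(M+8) = 0.70480^4 = 0.246754
The M+6 peak is largest (0.413403); scaling to 100 gives 1.84 : 17.54 : 62.83 : 100.00 : 59.69.

1.84 : 17.54 : 62.83 : 100.00 : 59.69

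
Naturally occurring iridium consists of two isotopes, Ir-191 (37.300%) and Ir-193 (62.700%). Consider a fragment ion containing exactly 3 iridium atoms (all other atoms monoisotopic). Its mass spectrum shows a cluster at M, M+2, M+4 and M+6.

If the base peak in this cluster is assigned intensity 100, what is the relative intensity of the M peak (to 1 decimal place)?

11.8

Term probabilities: M 0.0519, M+2 0.2617, M+4 0.4399, M+6 0.2465. Base peak = M+4.
P(M+4) = C(3,2) × 0.37300^1 × 0.62700^2 = 3 × 0.3730 × 0.393129 = 0.439911 (base)
P(M) = C(3,0) × 0.37300^3 × 0.62700^0 = 1 × 0.05189512 × 1.0000 = 0.051895
Relative intensity = 0.051895 / 0.439911 × 100 = 11.8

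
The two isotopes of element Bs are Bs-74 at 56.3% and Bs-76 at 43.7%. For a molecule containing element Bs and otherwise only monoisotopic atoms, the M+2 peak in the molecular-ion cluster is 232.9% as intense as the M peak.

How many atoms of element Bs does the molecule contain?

3

For n independent Bs atoms, I(M+2)/I(M) = n · (abundance Bs-76) / (abundance Bs-74) = n · 0.437/0.563.
n = 2.329 × 0.563/0.437 = 3.00 ≈ 3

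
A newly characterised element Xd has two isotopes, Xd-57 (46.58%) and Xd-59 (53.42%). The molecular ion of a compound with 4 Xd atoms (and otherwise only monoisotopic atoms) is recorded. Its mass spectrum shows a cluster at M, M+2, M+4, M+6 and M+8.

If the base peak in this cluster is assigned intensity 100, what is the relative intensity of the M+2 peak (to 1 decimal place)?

58.1

(0.4658 + 0.5342)^4 gives M 0.0471, M+2 0.2160, M+4 0.3715, M+6 0.2840, M+8 0.0814; the largest is M+4.
P(M+4) = C(4,2) × 0.4658^2 × 0.5342^2 = 6 × 0.21696964 × 0.28536964 = 0.371499 (base)
P(M+2) = C(4,1) × 0.4658^3 × 0.5342^1 = 4 × 0.10106446 × 0.5342 = 0.215955
Relative intensity = 0.215955 / 0.371499 × 100 = 58.1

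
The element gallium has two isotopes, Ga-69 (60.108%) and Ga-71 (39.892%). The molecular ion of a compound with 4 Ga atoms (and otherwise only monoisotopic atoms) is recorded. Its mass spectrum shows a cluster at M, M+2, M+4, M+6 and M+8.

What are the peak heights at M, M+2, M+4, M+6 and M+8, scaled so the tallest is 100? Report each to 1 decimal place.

Each Ga atom is independently Ga-69 (p = 0.60108) or Ga-71 (q = 0.39892); the cluster is the binomial expansion (p + q)^4.
P(M) = 0.60108^4 = 0.130536
P(M+2) = 4 × 0.60108^3 × 0.39892^1 = 0.346531
P(M+4) = 6 × 0.60108^2 × 0.39892^2 = 0.344975
P(M+6) = 4 × 0.60108^1 × 0.39892^3 = 0.152633
P(M+8) = 0.39892^4 = 0.025325
The M+2 peak is largest (0.346531); scaling to 100 gives 37.7 : 100.0 : 99.6 : 44.0 : 7.3.

37.7 : 100.0 : 99.6 : 44.0 : 7.3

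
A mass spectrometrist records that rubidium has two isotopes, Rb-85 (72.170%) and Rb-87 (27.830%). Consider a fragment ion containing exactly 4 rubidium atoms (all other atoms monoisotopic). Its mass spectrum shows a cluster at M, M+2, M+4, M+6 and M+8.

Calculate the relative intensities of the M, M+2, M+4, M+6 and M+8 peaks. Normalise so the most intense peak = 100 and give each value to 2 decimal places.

64.83 : 100.00 : 57.84 : 14.87 : 1.43

Expanding (0.72170 + 0.27830)^4:
P(M) = 0.72170^4 = 0.271286
P(M+2) = 4 × 0.72170^3 × 0.27830^1 = 0.418450
P(M+4) = 6 × 0.72170^2 × 0.27830^2 = 0.242042
P(M+6) = 4 × 0.72170^1 × 0.27830^3 = 0.062224
P(M+8) = 0.27830^4 = 0.005999
The M+2 peak is largest (0.418450); scaling to 100 gives 64.83 : 100.00 : 57.84 : 14.87 : 1.43.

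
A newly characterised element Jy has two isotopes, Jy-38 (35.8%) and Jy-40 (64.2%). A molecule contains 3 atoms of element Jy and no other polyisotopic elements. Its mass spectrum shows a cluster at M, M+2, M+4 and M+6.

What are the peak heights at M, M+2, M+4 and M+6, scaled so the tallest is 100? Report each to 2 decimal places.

10.37 : 55.76 : 100.00 : 59.78

Each Jy atom is independently Jy-38 (p = 0.358) or Jy-40 (q = 0.642); the cluster is the binomial expansion (p + q)^3.
P(M) = 0.358^3 = 0.045883
P(M+2) = 3 × 0.358^2 × 0.642^1 = 0.246844
P(M+4) = 3 × 0.358^1 × 0.642^2 = 0.442664
P(M+6) = 0.642^3 = 0.264609
The M+4 peak is largest (0.442664); scaling to 100 gives 10.37 : 55.76 : 100.00 : 59.78.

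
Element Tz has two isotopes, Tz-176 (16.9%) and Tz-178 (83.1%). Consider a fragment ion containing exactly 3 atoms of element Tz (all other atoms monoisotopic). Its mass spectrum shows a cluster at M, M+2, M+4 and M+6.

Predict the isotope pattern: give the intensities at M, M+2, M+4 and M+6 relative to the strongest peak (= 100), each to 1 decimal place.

0.8 : 12.4 : 61.0 : 100.0

Expanding (0.169 + 0.831)^3:
P(M) = 0.169^3 = 0.004827
P(M+2) = 3 × 0.169^2 × 0.831^1 = 0.071203
P(M+4) = 3 × 0.169^1 × 0.831^2 = 0.350114
P(M+6) = 0.831^3 = 0.573856
The M+6 peak is largest (0.573856); scaling to 100 gives 0.8 : 12.4 : 61.0 : 100.0.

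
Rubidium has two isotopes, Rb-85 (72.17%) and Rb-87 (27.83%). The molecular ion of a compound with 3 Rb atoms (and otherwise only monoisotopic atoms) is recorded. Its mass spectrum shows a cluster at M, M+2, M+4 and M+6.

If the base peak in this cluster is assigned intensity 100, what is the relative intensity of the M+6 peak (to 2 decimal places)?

Binomial terms of (0.7217 + 0.2783)^3: M 0.3759, M+2 0.4349, M+4 0.1677, M+6 0.0216 → M+2 is the base peak.
P(M+2) = C(3,1) × 0.7217^2 × 0.2783^1 = 3 × 0.52085089 × 0.2783 = 0.434858 (base)
P(M+6) = C(3,3) × 0.7217^0 × 0.2783^3 = 1 × 1.0000 × 0.02155458 = 0.021555
Relative intensity = 0.021555 / 0.434858 × 100 = 4.96

4.96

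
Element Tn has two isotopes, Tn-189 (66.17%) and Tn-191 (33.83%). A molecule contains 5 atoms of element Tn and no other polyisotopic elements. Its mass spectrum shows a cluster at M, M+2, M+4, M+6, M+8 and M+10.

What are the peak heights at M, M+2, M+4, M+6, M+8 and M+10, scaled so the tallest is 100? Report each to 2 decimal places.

Expanding (0.6617 + 0.3383)^5:
P(M) = 0.6617^5 = 0.126854
P(M+2) = 5 × 0.6617^4 × 0.3383^1 = 0.324277
P(M+4) = 10 × 0.6617^3 × 0.3383^2 = 0.331579
P(M+6) = 10 × 0.6617^2 × 0.3383^3 = 0.169523
P(M+8) = 5 × 0.6617^1 × 0.3383^4 = 0.043335
P(M+10) = 0.3383^5 = 0.004431
The M+4 peak is largest (0.331579); scaling to 100 gives 38.26 : 97.80 : 100.00 : 51.13 : 13.07 : 1.34.

38.26 : 97.80 : 100.00 : 51.13 : 13.07 : 1.34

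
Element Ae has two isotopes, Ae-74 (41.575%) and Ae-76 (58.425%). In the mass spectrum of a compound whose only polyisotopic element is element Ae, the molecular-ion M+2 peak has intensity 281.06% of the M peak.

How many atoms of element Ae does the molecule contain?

With n Ae atoms, P(M+2)/P(M) = C(n,1)·p^(n−1)q / p^n = n·q/p = n · 0.58425/0.41575.
n = 2.8106 × 0.41575/0.58425 = 2.00 ≈ 2

2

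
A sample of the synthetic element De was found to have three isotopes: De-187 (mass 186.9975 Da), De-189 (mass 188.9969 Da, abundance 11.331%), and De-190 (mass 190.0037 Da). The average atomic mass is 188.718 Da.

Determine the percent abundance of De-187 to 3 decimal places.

38.973%

Let x and y be the fractions of De-187 and De-190. Then x + y = 1 − 0.11331 = 0.88669 and 186.9975x + 190.0037y = 188.718 − 0.11331×188.9969 = 167.302761261.
Substituting: 186.9975x + 190.0037(0.88669 − x) = 167.302761261
(186.9975 − 190.0037)x = -1.171619492  ⇒  x = 0.38973, y = 0.49696
De-187: 38.973%, De-190: 49.696%.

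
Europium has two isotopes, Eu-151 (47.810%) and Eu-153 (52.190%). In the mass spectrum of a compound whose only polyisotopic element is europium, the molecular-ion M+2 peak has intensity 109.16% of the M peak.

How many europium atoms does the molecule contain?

For n independent Eu atoms, I(M+2)/I(M) = n · (abundance Eu-153) / (abundance Eu-151) = n · 0.52190/0.47810.
n = 1.0916 × 0.47810/0.52190 = 1.00 ≈ 1

1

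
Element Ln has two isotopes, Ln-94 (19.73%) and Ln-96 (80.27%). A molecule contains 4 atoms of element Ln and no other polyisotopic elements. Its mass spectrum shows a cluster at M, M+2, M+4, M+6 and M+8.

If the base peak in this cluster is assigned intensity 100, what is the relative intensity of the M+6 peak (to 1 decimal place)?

98.3

Binomial terms of (0.1973 + 0.8027)^4: M 0.0015, M+2 0.0247, M+4 0.1505, M+6 0.4082, M+8 0.4152 → M+8 is the base peak.
P(M+8) = C(4,4) × 0.1973^0 × 0.8027^4 = 1 × 1.0000 × 0.41515766 = 0.415158 (base)
P(M+6) = C(4,3) × 0.1973^1 × 0.8027^3 = 4 × 0.1973 × 0.51720152 = 0.408175
Relative intensity = 0.408175 / 0.415158 × 100 = 98.3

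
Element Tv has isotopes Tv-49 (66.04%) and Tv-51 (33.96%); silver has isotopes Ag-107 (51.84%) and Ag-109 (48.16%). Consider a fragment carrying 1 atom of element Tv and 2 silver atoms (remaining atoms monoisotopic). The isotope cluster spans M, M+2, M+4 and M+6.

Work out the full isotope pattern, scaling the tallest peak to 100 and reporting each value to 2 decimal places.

Element Tv pattern (n=1): 0.6604 : 0.3396
Silver pattern (n=2): 0.26873856 : 0.49932288 : 0.23193856
Convolve the two distributions (both contribute in 2-u steps):
  M: 0.6604×0.26873856 = 0.177475
  M+2: 0.6604×0.49932288 + 0.3396×0.26873856 = 0.421016
  M+4: 0.6604×0.23193856 + 0.3396×0.49932288 = 0.322742
  M+6: 0.3396×0.23193856 = 0.078766
Scale to base peak (0.421016) = 100: 42.15 : 100.00 : 76.66 : 18.71

42.15 : 100.00 : 76.66 : 18.71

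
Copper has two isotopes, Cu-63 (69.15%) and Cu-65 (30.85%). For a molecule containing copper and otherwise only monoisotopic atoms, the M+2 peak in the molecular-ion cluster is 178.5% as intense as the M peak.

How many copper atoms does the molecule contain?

4

The M+2/M ratio from n Cu atoms is n · q/p = n · 0.3085/0.6915.
n = 1.785 × 0.6915/0.3085 = 4.00 ≈ 4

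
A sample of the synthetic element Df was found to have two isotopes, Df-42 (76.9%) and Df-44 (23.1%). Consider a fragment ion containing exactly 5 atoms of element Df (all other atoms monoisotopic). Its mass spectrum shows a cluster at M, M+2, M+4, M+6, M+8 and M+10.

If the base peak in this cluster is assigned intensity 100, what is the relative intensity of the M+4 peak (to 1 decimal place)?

60.1

Binomial terms of (0.769 + 0.231)^5: M 0.2689, M+2 0.4039, M+4 0.2427, M+6 0.0729, M+8 0.0109, M+10 0.0007 → M+2 is the base peak.
P(M+2) = C(5,1) × 0.769^4 × 0.231^1 = 5 × 0.34970783 × 0.2310 = 0.403913 (base)
P(M+4) = C(5,2) × 0.769^3 × 0.231^2 = 10 × 0.45475661 × 0.053361 = 0.242663
Relative intensity = 0.242663 / 0.403913 × 100 = 60.1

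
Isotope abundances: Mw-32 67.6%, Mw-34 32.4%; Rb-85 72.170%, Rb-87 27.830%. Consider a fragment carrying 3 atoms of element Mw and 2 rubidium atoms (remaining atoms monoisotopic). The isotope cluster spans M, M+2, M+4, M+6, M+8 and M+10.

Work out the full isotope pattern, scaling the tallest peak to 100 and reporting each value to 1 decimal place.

Element Mw pattern (n=3): 0.30891578 : 0.44418067 : 0.21289133 : 0.03401222
Rubidium pattern (n=2): 0.52085089 : 0.40169822 : 0.07745089
Convolve the two distributions (both contribute in 2-u steps):
  M: 0.30891578×0.52085089 = 0.160899
  M+2: 0.30891578×0.40169822 + 0.44418067×0.52085089 = 0.355443
  M+4: 0.30891578×0.07745089 + 0.44418067×0.40169822 + 0.21289133×0.52085089 = 0.313237
  M+6: 0.44418067×0.07745089 + 0.21289133×0.40169822 + 0.03401222×0.52085089 = 0.137636
  M+8: 0.21289133×0.07745089 + 0.03401222×0.40169822 = 0.030151
  M+10: 0.03401222×0.07745089 = 0.002634
Scale to base peak (0.355443) = 100: 45.3 : 100.0 : 88.1 : 38.7 : 8.5 : 0.7

45.3 : 100.0 : 88.1 : 38.7 : 8.5 : 0.7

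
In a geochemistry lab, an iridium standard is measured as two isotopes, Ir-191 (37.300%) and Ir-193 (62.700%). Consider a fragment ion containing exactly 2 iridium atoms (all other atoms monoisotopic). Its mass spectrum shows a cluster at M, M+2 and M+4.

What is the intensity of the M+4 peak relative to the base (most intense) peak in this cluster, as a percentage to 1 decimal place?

84.0%

Term probabilities: M 0.1391, M+2 0.4677, M+4 0.3931. Base peak = M+2.
P(M+2) = C(2,1) × 0.37300^1 × 0.62700^1 = 2 × 0.3730 × 0.6270 = 0.467742 (base)
P(M+4) = C(2,2) × 0.37300^0 × 0.62700^2 = 1 × 1.0000 × 0.393129 = 0.393129
Relative intensity = 0.393129 / 0.467742 × 100 = 84.0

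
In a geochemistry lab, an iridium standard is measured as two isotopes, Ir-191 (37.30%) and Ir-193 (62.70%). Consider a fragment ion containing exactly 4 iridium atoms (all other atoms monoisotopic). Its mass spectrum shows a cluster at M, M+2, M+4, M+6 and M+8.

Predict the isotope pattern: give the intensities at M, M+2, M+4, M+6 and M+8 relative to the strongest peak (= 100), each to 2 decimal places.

5.26 : 35.39 : 89.23 : 100.00 : 42.02

Expanding (0.3730 + 0.6270)^4:
P(M) = 0.3730^4 = 0.019357
P(M+2) = 4 × 0.3730^3 × 0.6270^1 = 0.130153
P(M+4) = 6 × 0.3730^2 × 0.6270^2 = 0.328174
P(M+6) = 4 × 0.3730^1 × 0.6270^3 = 0.367766
P(M+8) = 0.6270^4 = 0.154550
The M+6 peak is largest (0.367766); scaling to 100 gives 5.26 : 35.39 : 89.23 : 100.00 : 42.02.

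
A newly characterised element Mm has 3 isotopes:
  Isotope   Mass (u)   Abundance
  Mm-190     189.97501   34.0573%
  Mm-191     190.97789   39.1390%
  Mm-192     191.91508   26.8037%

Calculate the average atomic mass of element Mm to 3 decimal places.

Ar = Σ fᵢ·mᵢ = 0.340573 × 189.97501 + 0.391390 × 190.97789 + 0.268037 × 191.91508
= 64.700359 + 74.746836 + 51.440342 = 190.887537 u

190.888 u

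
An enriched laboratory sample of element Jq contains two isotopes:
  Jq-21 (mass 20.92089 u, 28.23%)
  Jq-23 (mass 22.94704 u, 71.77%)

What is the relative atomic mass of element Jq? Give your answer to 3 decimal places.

22.375 u

Average mass = Σ (abundance × isotope mass) = 0.2823 × 20.92089 + 0.7177 × 22.94704
= 5.905967 + 16.469091 = 22.375058 u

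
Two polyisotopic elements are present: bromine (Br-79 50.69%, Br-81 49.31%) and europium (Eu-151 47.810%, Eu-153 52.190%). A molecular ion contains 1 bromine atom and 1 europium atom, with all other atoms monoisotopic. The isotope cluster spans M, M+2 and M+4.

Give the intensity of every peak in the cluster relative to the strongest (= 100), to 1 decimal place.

Bromine pattern (n=1): 0.5069 : 0.4931
Europium pattern (n=1): 0.4781 : 0.5219
Convolve the two distributions (both contribute in 2-u steps):
  M: 0.5069×0.4781 = 0.242349
  M+2: 0.5069×0.5219 + 0.4931×0.4781 = 0.500302
  M+4: 0.4931×0.5219 = 0.257349
Scale to base peak (0.500302) = 100: 48.4 : 100.0 : 51.4

48.4 : 100.0 : 51.4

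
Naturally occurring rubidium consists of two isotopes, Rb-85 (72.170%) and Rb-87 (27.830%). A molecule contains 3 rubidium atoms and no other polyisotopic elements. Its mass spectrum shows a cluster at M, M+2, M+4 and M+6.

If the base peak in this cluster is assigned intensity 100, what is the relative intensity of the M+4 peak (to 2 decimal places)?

(0.72170 + 0.27830)^3 gives M 0.3759, M+2 0.4349, M+4 0.1677, M+6 0.0216; the largest is M+2.
P(M+2) = C(3,1) × 0.72170^2 × 0.27830^1 = 3 × 0.52085089 × 0.2783 = 0.434858 (base)
P(M+4) = C(3,2) × 0.72170^1 × 0.27830^2 = 3 × 0.7217 × 0.07745089 = 0.167689
Relative intensity = 0.167689 / 0.434858 × 100 = 38.56

38.56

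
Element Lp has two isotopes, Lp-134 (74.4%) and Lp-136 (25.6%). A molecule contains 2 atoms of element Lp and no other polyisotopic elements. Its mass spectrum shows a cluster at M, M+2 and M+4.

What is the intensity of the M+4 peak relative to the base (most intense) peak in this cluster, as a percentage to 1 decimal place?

Binomial terms of (0.744 + 0.256)^2: M 0.5535, M+2 0.3809, M+4 0.0655 → M is the base peak.
P(M) = C(2,0) × 0.744^2 × 0.256^0 = 1 × 0.553536 × 1.0000 = 0.553536 (base)
P(M+4) = C(2,2) × 0.744^0 × 0.256^2 = 1 × 1.0000 × 0.065536 = 0.065536
Relative intensity = 0.065536 / 0.553536 × 100 = 11.8

11.8%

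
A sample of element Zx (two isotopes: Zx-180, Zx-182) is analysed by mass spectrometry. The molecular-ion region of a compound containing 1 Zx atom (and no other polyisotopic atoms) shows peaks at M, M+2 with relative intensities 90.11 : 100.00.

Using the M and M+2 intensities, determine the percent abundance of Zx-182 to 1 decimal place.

52.6%

Write p for the Zx-180 fraction. I(M+2)/I(M) = [C(1,1)·p^0·(1−p)] / p^1 = 1·(1−p)/p = 100.00/90.11 = 1.1098
(1−p)/p = 1.1098/1 = 1.1098  ⇒  p = 1/(1 + 1.1098) = 0.4740
Zx-180: 47.4%, Zx-182: 52.6%.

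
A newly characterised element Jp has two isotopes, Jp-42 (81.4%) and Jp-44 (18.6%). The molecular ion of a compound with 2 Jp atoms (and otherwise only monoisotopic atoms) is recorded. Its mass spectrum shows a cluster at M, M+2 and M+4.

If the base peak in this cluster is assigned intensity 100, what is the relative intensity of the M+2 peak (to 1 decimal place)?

Binomial terms of (0.814 + 0.186)^2: M 0.6626, M+2 0.3028, M+4 0.0346 → M is the base peak.
P(M) = C(2,0) × 0.814^2 × 0.186^0 = 1 × 0.662596 × 1.0000 = 0.662596 (base)
P(M+2) = C(2,1) × 0.814^1 × 0.186^1 = 2 × 0.8140 × 0.1860 = 0.302808
Relative intensity = 0.302808 / 0.662596 × 100 = 45.7

45.7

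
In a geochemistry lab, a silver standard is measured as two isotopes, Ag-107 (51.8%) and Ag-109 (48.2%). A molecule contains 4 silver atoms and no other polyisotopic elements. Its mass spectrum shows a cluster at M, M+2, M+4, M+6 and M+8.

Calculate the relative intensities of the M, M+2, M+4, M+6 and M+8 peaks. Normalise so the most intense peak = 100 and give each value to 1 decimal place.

19.2 : 71.6 : 100.0 : 62.0 : 14.4

Each Ag atom is independently Ag-107 (p = 0.518) or Ag-109 (q = 0.482); the cluster is the binomial expansion (p + q)^4.
P(M) = 0.518^4 = 0.071998
P(M+2) = 4 × 0.518^3 × 0.482^1 = 0.267976
P(M+4) = 6 × 0.518^2 × 0.482^2 = 0.374029
P(M+6) = 4 × 0.518^1 × 0.482^3 = 0.232023
P(M+8) = 0.482^4 = 0.053974
The M+4 peak is largest (0.374029); scaling to 100 gives 19.2 : 71.6 : 100.0 : 62.0 : 14.4.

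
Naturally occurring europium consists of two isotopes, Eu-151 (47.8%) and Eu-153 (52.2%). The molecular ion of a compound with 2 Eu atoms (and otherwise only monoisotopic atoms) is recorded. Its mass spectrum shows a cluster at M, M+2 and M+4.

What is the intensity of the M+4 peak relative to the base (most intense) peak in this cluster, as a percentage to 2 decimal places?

54.60%

Term probabilities: M 0.2285, M+2 0.4990, M+4 0.2725. Base peak = M+2.
P(M+2) = C(2,1) × 0.478^1 × 0.522^1 = 2 × 0.4780 × 0.5220 = 0.499032 (base)
P(M+4) = C(2,2) × 0.478^0 × 0.522^2 = 1 × 1.0000 × 0.272484 = 0.272484
Relative intensity = 0.272484 / 0.499032 × 100 = 54.60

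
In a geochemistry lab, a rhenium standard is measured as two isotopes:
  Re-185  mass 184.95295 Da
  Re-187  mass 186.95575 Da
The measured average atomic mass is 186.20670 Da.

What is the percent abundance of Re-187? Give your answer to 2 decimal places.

62.60%

Writing the weighted mean with unknown fraction x of Re-185:
184.95295·x + 186.95575·(1 − x) = 186.20670
(184.95295 − 186.95575)·x = 186.20670 − 186.95575
x = -0.74905 / -2.00280 = 0.37400 → 37.40% Re-185, 62.60% Re-187.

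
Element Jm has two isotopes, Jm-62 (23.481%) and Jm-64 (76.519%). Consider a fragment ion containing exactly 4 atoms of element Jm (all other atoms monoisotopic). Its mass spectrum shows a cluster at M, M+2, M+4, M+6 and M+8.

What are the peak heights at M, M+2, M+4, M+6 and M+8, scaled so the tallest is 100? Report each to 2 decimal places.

Expanding (0.23481 + 0.76519)^4:
P(M) = 0.23481^4 = 0.003040
P(M+2) = 4 × 0.23481^3 × 0.76519^1 = 0.039626
P(M+4) = 6 × 0.23481^2 × 0.76519^2 = 0.193697
P(M+6) = 4 × 0.23481^1 × 0.76519^3 = 0.420808
P(M+8) = 0.76519^4 = 0.342829
The M+6 peak is largest (0.420808); scaling to 100 gives 0.72 : 9.42 : 46.03 : 100.00 : 81.47.

0.72 : 9.42 : 46.03 : 100.00 : 81.47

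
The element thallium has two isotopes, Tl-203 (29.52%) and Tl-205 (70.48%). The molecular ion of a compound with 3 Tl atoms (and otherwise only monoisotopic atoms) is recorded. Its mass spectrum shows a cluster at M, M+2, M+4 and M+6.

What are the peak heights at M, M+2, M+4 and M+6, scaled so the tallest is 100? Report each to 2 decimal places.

5.85 : 41.88 : 100.00 : 79.58

The 3 Tl atoms are independent, so intensities follow the terms of (0.2952 + 0.7048)^3.
P(M) = 0.2952^3 = 0.025725
P(M+2) = 3 × 0.2952^2 × 0.7048^1 = 0.184255
P(M+4) = 3 × 0.2952^1 × 0.7048^2 = 0.439916
P(M+6) = 0.7048^3 = 0.350104
The M+4 peak is largest (0.439916); scaling to 100 gives 5.85 : 41.88 : 100.00 : 79.58.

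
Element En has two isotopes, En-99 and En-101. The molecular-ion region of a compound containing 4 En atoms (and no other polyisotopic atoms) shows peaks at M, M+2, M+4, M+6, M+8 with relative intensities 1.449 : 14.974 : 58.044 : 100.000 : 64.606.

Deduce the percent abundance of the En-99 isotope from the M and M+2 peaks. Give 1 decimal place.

27.9%

If p is the fraction of En that is En-99, then I(M+2)/I(M) = [C(4,1)·p^3·(1−p)] / p^4 = 4·(1−p)/p = 14.974/1.449 = 10.3340
(1−p)/p = 10.3340/4 = 2.5835  ⇒  p = 1/(1 + 2.5835) = 0.2791
En-99: 27.9%, En-101: 72.1%.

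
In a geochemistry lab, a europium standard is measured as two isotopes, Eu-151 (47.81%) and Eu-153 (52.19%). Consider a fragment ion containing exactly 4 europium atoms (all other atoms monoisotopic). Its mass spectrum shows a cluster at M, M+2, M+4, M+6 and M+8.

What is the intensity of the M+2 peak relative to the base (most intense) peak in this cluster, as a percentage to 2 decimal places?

61.07%

Binomial terms of (0.4781 + 0.5219)^4: M 0.0522, M+2 0.2281, M+4 0.3736, M+6 0.2719, M+8 0.0742 → M+4 is the base peak.
P(M+4) = C(4,2) × 0.4781^2 × 0.5219^2 = 6 × 0.22857961 × 0.27237961 = 0.373563 (base)
P(M+2) = C(4,1) × 0.4781^3 × 0.5219^1 = 4 × 0.10928391 × 0.5219 = 0.228141
Relative intensity = 0.228141 / 0.373563 × 100 = 61.07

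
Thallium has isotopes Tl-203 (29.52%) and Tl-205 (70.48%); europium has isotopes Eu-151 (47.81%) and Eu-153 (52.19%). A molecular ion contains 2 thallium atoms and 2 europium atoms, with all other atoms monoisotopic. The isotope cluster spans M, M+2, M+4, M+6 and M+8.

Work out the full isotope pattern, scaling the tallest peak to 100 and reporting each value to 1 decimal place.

5.5 : 38.4 : 95.5 : 100.0 : 37.5

Thallium pattern (n=2): 0.08714304 : 0.41611392 : 0.49674304
Europium pattern (n=2): 0.22857961 : 0.49904078 : 0.27237961
Convolve the two distributions (both contribute in 2-u steps):
  M: 0.08714304×0.22857961 = 0.019919
  M+2: 0.08714304×0.49904078 + 0.41611392×0.22857961 = 0.138603
  M+4: 0.08714304×0.27237961 + 0.41611392×0.49904078 + 0.49674304×0.22857961 = 0.344939
  M+6: 0.41611392×0.27237961 + 0.49674304×0.49904078 = 0.361236
  M+8: 0.49674304×0.27237961 = 0.135303
Scale to base peak (0.361236) = 100: 5.5 : 38.4 : 95.5 : 100.0 : 37.5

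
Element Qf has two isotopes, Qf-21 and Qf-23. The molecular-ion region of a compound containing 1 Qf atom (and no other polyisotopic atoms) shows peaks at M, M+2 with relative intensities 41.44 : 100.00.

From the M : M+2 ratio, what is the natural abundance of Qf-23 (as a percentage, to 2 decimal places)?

If p is the fraction of Qf that is Qf-21, then I(M+2)/I(M) = [C(1,1)·p^0·(1−p)] / p^1 = 1·(1−p)/p = 100.00/41.44 = 2.4131
(1−p)/p = 2.4131/1 = 2.4131  ⇒  p = 1/(1 + 2.4131) = 0.2930
Qf-21: 29.30%, Qf-23: 70.70%.

70.70%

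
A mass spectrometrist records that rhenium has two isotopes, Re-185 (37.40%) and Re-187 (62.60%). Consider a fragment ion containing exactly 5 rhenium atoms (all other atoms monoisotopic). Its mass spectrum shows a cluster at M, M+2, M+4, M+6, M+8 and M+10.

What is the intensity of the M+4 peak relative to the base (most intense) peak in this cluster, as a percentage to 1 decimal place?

59.7%

Term probabilities: M 0.0073, M+2 0.0612, M+4 0.2050, M+6 0.3431, M+8 0.2872, M+10 0.0961. Base peak = M+6.
P(M+6) = C(5,3) × 0.3740^2 × 0.6260^3 = 10 × 0.139876 × 0.24531438 = 0.343136 (base)
P(M+4) = C(5,2) × 0.3740^3 × 0.6260^2 = 10 × 0.05231362 × 0.391876 = 0.205005
Relative intensity = 0.205005 / 0.343136 × 100 = 59.7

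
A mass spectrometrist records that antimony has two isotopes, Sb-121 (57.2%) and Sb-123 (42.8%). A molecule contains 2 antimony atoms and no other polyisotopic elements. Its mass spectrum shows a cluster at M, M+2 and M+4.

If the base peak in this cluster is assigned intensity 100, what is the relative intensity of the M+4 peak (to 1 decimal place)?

(0.572 + 0.428)^2 gives M 0.3272, M+2 0.4896, M+4 0.1832; the largest is M+2.
P(M+2) = C(2,1) × 0.572^1 × 0.428^1 = 2 × 0.5720 × 0.4280 = 0.489632 (base)
P(M+4) = C(2,2) × 0.572^0 × 0.428^2 = 1 × 1.0000 × 0.183184 = 0.183184
Relative intensity = 0.183184 / 0.489632 × 100 = 37.4

37.4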